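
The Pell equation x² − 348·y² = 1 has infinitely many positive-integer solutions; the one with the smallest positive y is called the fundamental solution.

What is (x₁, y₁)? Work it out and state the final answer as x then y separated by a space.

[18; 1,1,1,8,1,1,1,36] for √348; ℓ=8 ⇒ convergent index 7
a_0=18:  p_0=18·1+0=18,  q_0=18·0+1=1
a_1=1:  p_1=1·18+1=19,  q_1=1·1+0=1
a_2=1:  p_2=1·19+18=37,  q_2=1·1+1=2
a_3=1:  p_3=1·37+19=56,  q_3=1·2+1=3
…
a_5=1:  p_5=1·485+56=541,  q_5=1·26+3=29
a_6=1:  p_6=1·541+485=1026,  q_6=1·29+26=55
a_7=1:  p_7=1·1026+541=1567,  q_7=1·55+29=84
→ (1567, 84).  Check: 1567²=2455489, 348·84²=2455488, difference 1.

1567 84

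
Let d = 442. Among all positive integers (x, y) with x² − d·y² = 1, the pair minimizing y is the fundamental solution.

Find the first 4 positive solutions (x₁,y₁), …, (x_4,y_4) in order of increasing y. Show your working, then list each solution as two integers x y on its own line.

√442 = [21; 42, …], period ℓ=1 (odd) → k=1
a_0=21:  p_0=21·1+0=21,  q_0=21·0+1=1
a_1=42:  p_1=42·21+1=883,  q_1=42·1+0=42
→ (883, 42).  Check: 883²=779689, 442·42²=779688, difference 1.
n=2: (883,42)∘(883,42) = (883·883+442·42·42, 883·42+42·883) = (1559377,74172)
n=3: (1559377,74172)∘(883,42) = (883·1559377+442·42·74172, 883·74172+42·1559377) = (2753858899,130987710)
n=4: (2753858899,130987710)∘(883,42) = (883·2753858899+442·42·130987710, 883·130987710+42·2753858899) = (4863313256257,231324221688)

883 42
1559377 74172
2753858899 130987710
4863313256257 231324221688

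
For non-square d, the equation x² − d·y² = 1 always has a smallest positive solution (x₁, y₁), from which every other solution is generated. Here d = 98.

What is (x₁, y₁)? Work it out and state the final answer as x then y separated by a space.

99 10

√98 → a₀=9, period (1,8,1,18); ℓ=4 even so k=3
i=0: a=9 ⇒ p=9, q=1
i=1: a=1 ⇒ p=10, q=1
i=2: a=8 ⇒ p=89, q=9
i=3: a=1 ⇒ p=99, q=10
→ (99, 10).  Check: 99²=9801, 98·10²=9800, difference 1.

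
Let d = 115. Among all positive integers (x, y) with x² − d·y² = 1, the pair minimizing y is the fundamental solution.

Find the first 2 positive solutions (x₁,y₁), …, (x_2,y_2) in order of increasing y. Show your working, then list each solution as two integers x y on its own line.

1126 105
2535751 236460

√115 = [10; 1,2,1,1,1,1,1,2,1,20, …], period ℓ=10 (even) → k=9
k=0  a_k=10  p_k/q_k = 10/1
…
k=2  a_k=2  p_k/q_k = 32/3
…
k=4  a_k=1  p_k/q_k = 75/7
…
k=8  a_k=2  p_k/q_k = 815/76
k=9  a_k=1  p_k/q_k = 1126/105
(x₁, y₁) = (1126, 105);  1126² − 115·105² = 1 ✓
(1126+105√115)^2 = 2535751 + 236460√115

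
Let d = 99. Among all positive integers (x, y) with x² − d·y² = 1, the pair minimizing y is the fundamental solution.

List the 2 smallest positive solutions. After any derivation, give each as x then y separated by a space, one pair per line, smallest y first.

10 1
199 20

√99 = [9; 1,18, …], period ℓ=2 (even) → k=1
a_0=9:  p_0=9·1+0=9,  q_0=9·0+1=1
a_1=1:  p_1=1·9+1=10,  q_1=1·1+0=1
(x₁, y₁) = (10, 1);  10² − 99·1² = 1 ✓
(10+1√99)^2 = 199 + 20√99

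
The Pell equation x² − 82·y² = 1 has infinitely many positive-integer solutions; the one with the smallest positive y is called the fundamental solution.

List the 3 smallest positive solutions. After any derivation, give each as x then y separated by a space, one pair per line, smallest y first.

√82 → a₀=9, period (18); ℓ=1 odd so k=1
a_0=9:  p_0=9·1+0=9,  q_0=9·0+1=1
a_1=18:  p_1=18·9+1=163,  q_1=18·1+0=18
(x₁, y₁) = (163, 18);  163² − 82·18² = 1 ✓
(163+18√82)^2 = 53137 + 5868√82
(163+18√82)^3 = 17322499 + 1912950√82

163 18
53137 5868
17322499 1912950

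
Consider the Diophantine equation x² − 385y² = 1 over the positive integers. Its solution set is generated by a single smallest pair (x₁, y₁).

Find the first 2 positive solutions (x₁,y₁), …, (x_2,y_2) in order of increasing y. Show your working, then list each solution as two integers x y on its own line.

95831 4884
18367161121 936077208

√385 → a₀=19, period (1,1,1,1,1,…,1,1,38); ℓ=16 even so k=15
a_0=19:  p_0=19·1+0=19,  q_0=19·0+1=1
…
a_2=1:  p_2=1·20+19=39,  q_2=1·1+1=2
…
a_4=1:  p_4=1·59+39=98,  q_4=1·3+2=5
…
a_8=2:  p_8=2·726+569=2021,  q_8=2·37+29=103
a_9=1:  p_9=1·2021+726=2747,  q_9=1·103+37=140
…
a_12=1:  p_12=1·13009+10262=23271,  q_12=1·663+523=1186
…
a_14=1:  p_14=1·36280+23271=59551,  q_14=1·1849+1186=3035
a_15=1:  p_15=1·59551+36280=95831,  q_15=1·3035+1849=4884
(x₁, y₁) = (95831, 4884);  95831² − 385·4884² = 1 ✓
(x_2, y_2) = (95831·95831 + 385·4884·4884, 95831·4884 + 4884·95831) = (18367161121, 936077208)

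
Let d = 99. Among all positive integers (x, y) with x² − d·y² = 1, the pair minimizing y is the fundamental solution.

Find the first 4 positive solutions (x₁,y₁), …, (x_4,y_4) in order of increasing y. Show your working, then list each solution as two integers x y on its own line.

√99 = [9; 1,18, …], period ℓ=2 (even) → k=1
k=0  a_k=9  p_k/q_k = 9/1
k=1  a_k=1  p_k/q_k = 10/1
→ (10, 1).  Check: 10²=100, 99·1²=99, difference 1.
n=2: (10,1)∘(10,1) = (10·10+99·1·1, 10·1+1·10) = (199,20)
n=3: (199,20)∘(10,1) = (10·199+99·1·20, 10·20+1·199) = (3970,399)
n=4: (3970,399)∘(10,1) = (10·3970+99·1·399, 10·399+1·3970) = (79201,7960)

10 1
199 20
3970 399
79201 7960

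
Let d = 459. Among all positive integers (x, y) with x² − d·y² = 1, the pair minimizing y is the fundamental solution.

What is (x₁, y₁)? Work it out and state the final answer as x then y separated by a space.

√459 → a₀=21, period (2,2,1,4,21,4,1,2,2,42); ℓ=10 even so k=9
k=0  a_k=21  p_k/q_k = 21/1
…
k=2  a_k=2  p_k/q_k = 107/5
…
k=5  a_k=21  p_k/q_k = 14997/700
k=6  a_k=4  p_k/q_k = 60695/2833
k=7  a_k=1  p_k/q_k = 75692/3533
k=8  a_k=2  p_k/q_k = 212079/9899
k=9  a_k=2  p_k/q_k = 499850/23331
fundamental: x₁=499850, y₁=23331  (since 249850022500 − 459·544335561 = 1)

499850 23331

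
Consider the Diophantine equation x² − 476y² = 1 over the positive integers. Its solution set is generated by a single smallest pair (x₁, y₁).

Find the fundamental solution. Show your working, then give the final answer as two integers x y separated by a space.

28799 1320

[21; 1,4,2,10,2,4,1,42] for √476; ℓ=8 ⇒ convergent index 7
k=0  a_k=21  p_k/q_k = 21/1
…
k=3  a_k=2  p_k/q_k = 240/11
…
k=6  a_k=4  p_k/q_k = 23541/1079
k=7  a_k=1  p_k/q_k = 28799/1320
fundamental: x₁=28799, y₁=1320  (since 829382401 − 476·1742400 = 1)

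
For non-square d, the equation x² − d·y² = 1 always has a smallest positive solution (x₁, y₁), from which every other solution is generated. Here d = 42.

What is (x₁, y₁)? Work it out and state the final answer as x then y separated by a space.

√42 = [6; 2,12, …], period ℓ=2 (even) → k=1
i=0: a=6 ⇒ p=6, q=1
i=1: a=2 ⇒ p=13, q=2
→ (13, 2).  Check: 13²=169, 42·2²=168, difference 1.

13 2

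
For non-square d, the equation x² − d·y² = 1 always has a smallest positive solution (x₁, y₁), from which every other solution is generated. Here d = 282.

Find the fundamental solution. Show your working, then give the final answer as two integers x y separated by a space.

[16; 1,3,1,4,1,3,1,32] for √282; ℓ=8 ⇒ convergent index 7
k=0  a_k=16  p_k/q_k = 16/1
k=1  a_k=1  p_k/q_k = 17/1
k=2  a_k=3  p_k/q_k = 67/4
k=3  a_k=1  p_k/q_k = 84/5
…
k=5  a_k=1  p_k/q_k = 487/29
k=6  a_k=3  p_k/q_k = 1864/111
k=7  a_k=1  p_k/q_k = 2351/140
fundamental: x₁=2351, y₁=140  (since 5527201 − 282·19600 = 1)

2351 140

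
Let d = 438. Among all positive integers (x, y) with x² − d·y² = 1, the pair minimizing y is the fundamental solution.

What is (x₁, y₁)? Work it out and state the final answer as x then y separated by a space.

√438 → a₀=20, period (1,12,1,40); ℓ=4 even so k=3
i=0: a=20 ⇒ p=20, q=1
…
i=2: a=12 ⇒ p=272, q=13
i=3: a=1 ⇒ p=293, q=14
fundamental: x₁=293, y₁=14  (since 85849 − 438·196 = 1)

293 14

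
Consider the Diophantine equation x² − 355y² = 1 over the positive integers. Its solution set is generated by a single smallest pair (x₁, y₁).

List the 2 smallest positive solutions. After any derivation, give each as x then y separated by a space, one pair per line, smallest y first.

√355 → a₀=18, period (1,5,3,3,1,6,1,3,3,5,1,36); ℓ=12 even so k=11
step 0: (18, 1)  from 18·(1,0) + (0,1)
…
step 5: (1545, 82)  from 1·(1187,63) + (358,19)
step 6: (10457, 555)  from 6·(1545,82) + (1187,63)
…
step 10: (803418, 42641)  from 5·(151391,8035) + (46463,2466)
step 11: (954809, 50676)  from 1·(803418,42641) + (151391,8035)
fundamental: x₁=954809, y₁=50676  (since 911660226481 − 355·2568056976 = 1)
(954809+50676√355)^2 = 1823320452961 + 96771801768√355

954809 50676
1823320452961 96771801768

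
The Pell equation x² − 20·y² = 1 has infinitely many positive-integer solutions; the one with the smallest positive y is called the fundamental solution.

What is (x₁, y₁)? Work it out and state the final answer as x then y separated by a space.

9 2

[4; 2,8] for √20; ℓ=2 ⇒ convergent index 1
k=0  a_k=4  p_k/q_k = 4/1
k=1  a_k=2  p_k/q_k = 9/2
fundamental: x₁=9, y₁=2  (since 81 − 20·4 = 1)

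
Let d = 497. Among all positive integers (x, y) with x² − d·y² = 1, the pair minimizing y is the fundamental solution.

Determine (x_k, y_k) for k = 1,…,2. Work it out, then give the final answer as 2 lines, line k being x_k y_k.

1201887 53912
2889064721537 129592263888

√497 → a₀=22, period (3,2,2,5,6,5,2,2,3,44); ℓ=10 even so k=9
k=0  a_k=22  p_k/q_k = 22/1
k=1  a_k=3  p_k/q_k = 67/3
k=2  a_k=2  p_k/q_k = 156/7
…
k=4  a_k=5  p_k/q_k = 2051/92
k=5  a_k=6  p_k/q_k = 12685/569
k=6  a_k=5  p_k/q_k = 65476/2937
k=7  a_k=2  p_k/q_k = 143637/6443
k=8  a_k=2  p_k/q_k = 352750/15823
k=9  a_k=3  p_k/q_k = 1201887/53912
→ (1201887, 53912).  Check: 1201887²=1444532360769, 497·53912²=1444532360768, difference 1.
n=2: (1201887,53912)∘(1201887,53912) = (1201887·1201887+497·53912·53912, 1201887·53912+53912·1201887) = (2889064721537,129592263888)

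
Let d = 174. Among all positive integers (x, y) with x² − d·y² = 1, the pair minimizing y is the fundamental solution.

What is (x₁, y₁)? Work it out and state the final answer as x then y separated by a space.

1451 110

√174 → a₀=13, period (5,4,5,26); ℓ=4 even so k=3
k=0  a_k=13  p_k/q_k = 13/1
…
k=2  a_k=4  p_k/q_k = 277/21
k=3  a_k=5  p_k/q_k = 1451/110
→ (1451, 110).  Check: 1451²=2105401, 174·110²=2105400, difference 1.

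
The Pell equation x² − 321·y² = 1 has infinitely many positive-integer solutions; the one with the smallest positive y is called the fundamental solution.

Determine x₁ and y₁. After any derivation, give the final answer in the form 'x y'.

√321 → a₀=17, period (1,10,1,34); ℓ=4 even so k=3
step 0: (17, 1)  from 17·(1,0) + (0,1)
step 1: (18, 1)  from 1·(17,1) + (1,0)
step 2: (197, 11)  from 10·(18,1) + (17,1)
step 3: (215, 12)  from 1·(197,11) + (18,1)
(x₁, y₁) = (215, 12);  215² − 321·12² = 1 ✓

215 12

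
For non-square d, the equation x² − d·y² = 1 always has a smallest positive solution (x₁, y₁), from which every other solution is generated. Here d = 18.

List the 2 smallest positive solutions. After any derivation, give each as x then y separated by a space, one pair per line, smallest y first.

√18 → a₀=4, period (4,8); ℓ=2 even so k=1
a_0=4:  p_0=4·1+0=4,  q_0=4·0+1=1
a_1=4:  p_1=4·4+1=17,  q_1=4·1+0=4
→ (17, 4).  Check: 17²=289, 18·4²=288, difference 1.
(x_2, y_2) = (17·17 + 18·4·4, 17·4 + 4·17) = (577, 136)

17 4
577 136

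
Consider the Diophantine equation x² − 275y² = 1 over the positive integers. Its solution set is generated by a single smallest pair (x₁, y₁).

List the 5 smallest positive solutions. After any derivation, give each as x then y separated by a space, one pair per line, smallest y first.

199 12
79201 4776
31521799 1900836
12545596801 756527952
4993116004999 301096224060

[16; 1,1,2,1,1,32] for √275; ℓ=6 ⇒ convergent index 5
a_0=16:  p_0=16·1+0=16,  q_0=16·0+1=1
a_1=1:  p_1=1·16+1=17,  q_1=1·1+0=1
a_2=1:  p_2=1·17+16=33,  q_2=1·1+1=2
a_3=2:  p_3=2·33+17=83,  q_3=2·2+1=5
a_4=1:  p_4=1·83+33=116,  q_4=1·5+2=7
a_5=1:  p_5=1·116+83=199,  q_5=1·7+5=12
(x₁, y₁) = (199, 12);  199² − 275·12² = 1 ✓
(x_2, y_2) = (199·199 + 275·12·12, 199·12 + 12·199) = (79201, 4776)
(x_3, y_3) = (199·79201 + 275·12·4776, 199·4776 + 12·79201) = (31521799, 1900836)
(x_4, y_4) = (199·31521799 + 275·12·1900836, 199·1900836 + 12·31521799) = (12545596801, 756527952)
(x_5, y_5) = (199·12545596801 + 275·12·756527952, 199·756527952 + 12·12545596801) = (4993116004999, 301096224060)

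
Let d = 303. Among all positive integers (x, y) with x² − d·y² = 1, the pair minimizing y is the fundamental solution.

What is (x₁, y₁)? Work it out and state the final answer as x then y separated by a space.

2524 145

d=303: √d = [17; 2,2,5,2,2,34] (ℓ=6, even), read p_5/q_5
step 0: (17, 1)  from 17·(1,0) + (0,1)
step 1: (35, 2)  from 2·(17,1) + (1,0)
step 2: (87, 5)  from 2·(35,2) + (17,1)
…
step 4: (1027, 59)  from 2·(470,27) + (87,5)
step 5: (2524, 145)  from 2·(1027,59) + (470,27)
→ (2524, 145).  Check: 2524²=6370576, 303·145²=6370575, difference 1.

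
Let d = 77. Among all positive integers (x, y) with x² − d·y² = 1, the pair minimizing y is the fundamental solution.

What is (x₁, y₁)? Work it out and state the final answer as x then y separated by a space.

351 40

[8; 1,3,2,3,1,16] for √77; ℓ=6 ⇒ convergent index 5
i=0: a=8 ⇒ p=8, q=1
…
i=4: a=3 ⇒ p=272, q=31
i=5: a=1 ⇒ p=351, q=40
→ (351, 40).  Check: 351²=123201, 77·40²=123200, difference 1.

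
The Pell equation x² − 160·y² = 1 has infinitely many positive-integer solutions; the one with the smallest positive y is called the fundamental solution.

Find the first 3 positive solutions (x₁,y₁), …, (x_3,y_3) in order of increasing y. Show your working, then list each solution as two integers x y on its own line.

√160 → a₀=12, period (1,1,1,5,1,1,1,24); ℓ=8 even so k=7
a_0=12:  p_0=12·1+0=12,  q_0=12·0+1=1
a_1=1:  p_1=1·12+1=13,  q_1=1·1+0=1
a_2=1:  p_2=1·13+12=25,  q_2=1·1+1=2
…
a_4=5:  p_4=5·38+25=215,  q_4=5·3+2=17
a_5=1:  p_5=1·215+38=253,  q_5=1·17+3=20
a_6=1:  p_6=1·253+215=468,  q_6=1·20+17=37
a_7=1:  p_7=1·468+253=721,  q_7=1·37+20=57
→ (721, 57).  Check: 721²=519841, 160·57²=519840, difference 1.
(x_2, y_2) = (721·721 + 160·57·57, 721·57 + 57·721) = (1039681, 82194)
(x_3, y_3) = (721·1039681 + 160·57·82194, 721·82194 + 57·1039681) = (1499219281, 118523691)

721 57
1039681 82194
1499219281 118523691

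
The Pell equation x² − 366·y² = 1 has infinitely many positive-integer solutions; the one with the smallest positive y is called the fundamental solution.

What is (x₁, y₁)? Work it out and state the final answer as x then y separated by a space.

907925 47458

√366 = [19; 7,1,1,1,2,12,2,1,1,1,7,38, …], period ℓ=12 (even) → k=11
step 0: (19, 1)  from 19·(1,0) + (0,1)
step 1: (134, 7)  from 7·(19,1) + (1,0)
step 2: (153, 8)  from 1·(134,7) + (19,1)
…
step 4: (440, 23)  from 1·(287,15) + (153,8)
…
step 7: (30055, 1571)  from 2·(14444,755) + (1167,61)
step 8: (44499, 2326)  from 1·(30055,1571) + (14444,755)
…
step 10: (119053, 6223)  from 1·(74554,3897) + (44499,2326)
step 11: (907925, 47458)  from 7·(119053,6223) + (74554,3897)
→ (907925, 47458).  Check: 907925²=824327805625, 366·47458²=824327805624, difference 1.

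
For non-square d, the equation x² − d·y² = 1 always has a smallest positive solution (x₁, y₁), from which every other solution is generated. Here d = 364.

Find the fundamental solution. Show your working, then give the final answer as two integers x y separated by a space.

4954951 259710

√364 → a₀=19, period (12,1,2,3,1,8,1,3,2,1,12,38); ℓ=12 even so k=11
a_0=19:  p_0=19·1+0=19,  q_0=19·0+1=1
a_1=12:  p_1=12·19+1=229,  q_1=12·1+0=12
a_2=1:  p_2=1·229+19=248,  q_2=1·12+1=13
…
a_5=1:  p_5=1·2423+725=3148,  q_5=1·127+38=165
…
a_7=1:  p_7=1·27607+3148=30755,  q_7=1·1447+165=1612
a_8=3:  p_8=3·30755+27607=119872,  q_8=3·1612+1447=6283
…
a_10=1:  p_10=1·270499+119872=390371,  q_10=1·14178+6283=20461
a_11=12:  p_11=12·390371+270499=4954951,  q_11=12·20461+14178=259710
fundamental: x₁=4954951, y₁=259710  (since 24551539412401 − 364·67449284100 = 1)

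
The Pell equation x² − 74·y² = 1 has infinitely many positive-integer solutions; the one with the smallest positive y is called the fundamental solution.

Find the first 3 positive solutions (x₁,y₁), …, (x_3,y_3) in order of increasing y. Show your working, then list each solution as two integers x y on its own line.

3699 430
27365201 3181140
202447753299 23534073290

√74 → a₀=8, period (1,1,1,1,16); ℓ=5 odd so k=9
i=0: a=8 ⇒ p=8, q=1
i=1: a=1 ⇒ p=9, q=1
i=2: a=1 ⇒ p=17, q=2
i=3: a=1 ⇒ p=26, q=3
i=4: a=1 ⇒ p=43, q=5
i=5: a=16 ⇒ p=714, q=83
i=6: a=1 ⇒ p=757, q=88
i=7: a=1 ⇒ p=1471, q=171
i=8: a=1 ⇒ p=2228, q=259
i=9: a=1 ⇒ p=3699, q=430
fundamental: x₁=3699, y₁=430  (since 13682601 − 74·184900 = 1)
(x_2, y_2) = (3699·3699 + 74·430·430, 3699·430 + 430·3699) = (27365201, 3181140)
(x_3, y_3) = (3699·27365201 + 74·430·3181140, 3699·3181140 + 430·27365201) = (202447753299, 23534073290)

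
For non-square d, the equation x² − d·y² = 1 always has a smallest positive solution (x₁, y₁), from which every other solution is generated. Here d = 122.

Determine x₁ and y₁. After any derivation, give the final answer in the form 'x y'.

243 22

√122 = [11; 22, …], period ℓ=1 (odd) → k=1
step 0: (11, 1)  from 11·(1,0) + (0,1)
step 1: (243, 22)  from 22·(11,1) + (1,0)
→ (243, 22).  Check: 243²=59049, 122·22²=59048, difference 1.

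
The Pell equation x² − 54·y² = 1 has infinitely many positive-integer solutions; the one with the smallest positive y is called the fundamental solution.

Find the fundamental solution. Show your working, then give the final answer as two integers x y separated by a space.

[7; 2,1,6,1,2,14] for √54; ℓ=6 ⇒ convergent index 5
a_0=7:  p_0=7·1+0=7,  q_0=7·0+1=1
a_1=2:  p_1=2·7+1=15,  q_1=2·1+0=2
…
a_3=6:  p_3=6·22+15=147,  q_3=6·3+2=20
a_4=1:  p_4=1·147+22=169,  q_4=1·20+3=23
a_5=2:  p_5=2·169+147=485,  q_5=2·23+20=66
(x₁, y₁) = (485, 66);  485² − 54·66² = 1 ✓

485 66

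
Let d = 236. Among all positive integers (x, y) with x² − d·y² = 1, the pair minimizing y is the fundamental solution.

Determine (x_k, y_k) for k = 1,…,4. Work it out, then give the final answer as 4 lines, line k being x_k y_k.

[15; 2,1,3,5,1,6,1,5,3,1,2,30] for √236; ℓ=12 ⇒ convergent index 11
i=0: a=15 ⇒ p=15, q=1
…
i=6: a=6 ⇒ p=7251, q=472
i=7: a=1 ⇒ p=8311, q=541
i=8: a=5 ⇒ p=48806, q=3177
…
i=10: a=1 ⇒ p=203535, q=13249
i=11: a=2 ⇒ p=561799, q=36570
fundamental: x₁=561799, y₁=36570  (since 315618116401 − 236·1337364900 = 1)
n=2: (561799,36570)∘(561799,36570) = (561799·561799+236·36570·36570, 561799·36570+36570·561799) = (631236232801,41089978860)
n=3: (631236232801,41089978860)∘(561799,36570) = (561799·631236232801+236·36570·41089978860, 561799·41089978860+36570·631236232801) = (709255768702176199,46168618067101710)
n=4: (709255768702176199,46168618067101710)∘(561799,36570) = (561799·709255768702176199+236·36570·46168618067101710, 561799·46168618067101710+36570·709255768702176199) = (796918363201596536611201,51874966922918257173720)

561799 36570
631236232801 41089978860
709255768702176199 46168618067101710
796918363201596536611201 51874966922918257173720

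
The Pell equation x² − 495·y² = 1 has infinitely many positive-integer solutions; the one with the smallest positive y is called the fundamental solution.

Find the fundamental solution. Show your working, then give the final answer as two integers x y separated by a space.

89 4

√495 = [22; 4,44, …], period ℓ=2 (even) → k=1
k=0  a_k=22  p_k/q_k = 22/1
k=1  a_k=4  p_k/q_k = 89/4
fundamental: x₁=89, y₁=4  (since 7921 − 495·16 = 1)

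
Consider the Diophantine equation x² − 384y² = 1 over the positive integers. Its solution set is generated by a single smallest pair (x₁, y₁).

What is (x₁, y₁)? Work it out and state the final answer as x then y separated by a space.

[19; 1,1,2,9,2,1,1,38] for √384; ℓ=8 ⇒ convergent index 7
a_0=19:  p_0=19·1+0=19,  q_0=19·0+1=1
…
a_3=2:  p_3=2·39+20=98,  q_3=2·2+1=5
a_4=9:  p_4=9·98+39=921,  q_4=9·5+2=47
…
a_6=1:  p_6=1·1940+921=2861,  q_6=1·99+47=146
a_7=1:  p_7=1·2861+1940=4801,  q_7=1·146+99=245
→ (4801, 245).  Check: 4801²=23049601, 384·245²=23049600, difference 1.

4801 245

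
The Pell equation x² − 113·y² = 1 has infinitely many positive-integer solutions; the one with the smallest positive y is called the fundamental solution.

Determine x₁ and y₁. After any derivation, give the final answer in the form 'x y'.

√113 → a₀=10, period (1,1,1,2,2,1,1,1,20); ℓ=9 odd so k=17
i=0: a=10 ⇒ p=10, q=1
i=1: a=1 ⇒ p=11, q=1
…
i=5: a=2 ⇒ p=202, q=19
…
i=9: a=20 ⇒ p=16009, q=1506
…
i=12: a=1 ⇒ p=49579, q=4664
…
i=16: a=1 ⇒ p=758918, q=71393
i=17: a=1 ⇒ p=1204353, q=113296
→ (1204353, 113296).  Check: 1204353²=1450466148609, 113·113296²=1450466148608, difference 1.

1204353 113296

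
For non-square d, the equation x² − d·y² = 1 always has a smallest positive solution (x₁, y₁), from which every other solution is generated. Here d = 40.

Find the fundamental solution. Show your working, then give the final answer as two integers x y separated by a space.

√40 = [6; 3,12, …], period ℓ=2 (even) → k=1
k=0  a_k=6  p_k/q_k = 6/1
k=1  a_k=3  p_k/q_k = 19/3
→ (19, 3).  Check: 19²=361, 40·3²=360, difference 1.

19 3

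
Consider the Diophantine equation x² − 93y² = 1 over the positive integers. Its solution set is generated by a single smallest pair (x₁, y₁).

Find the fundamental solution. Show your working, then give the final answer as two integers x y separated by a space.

12151 1260

[9; 1,1,1,4,6,4,1,1,1,18] for √93; ℓ=10 ⇒ convergent index 9
k=0  a_k=9  p_k/q_k = 9/1
…
k=2  a_k=1  p_k/q_k = 19/2
k=3  a_k=1  p_k/q_k = 29/3
…
k=7  a_k=1  p_k/q_k = 4330/449
k=8  a_k=1  p_k/q_k = 7821/811
k=9  a_k=1  p_k/q_k = 12151/1260
fundamental: x₁=12151, y₁=1260  (since 147646801 − 93·1587600 = 1)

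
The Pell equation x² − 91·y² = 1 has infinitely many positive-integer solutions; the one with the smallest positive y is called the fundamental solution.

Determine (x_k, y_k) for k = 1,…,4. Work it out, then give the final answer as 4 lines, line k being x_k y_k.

1574 165
4954951 519420
15598184174 1635133995
49103078824801 5147401296840

d=91: √d = [9; 1,1,5,1,5,1,1,18] (ℓ=8, even), read p_7/q_7
a_0=9:  p_0=9·1+0=9,  q_0=9·0+1=1
a_1=1:  p_1=1·9+1=10,  q_1=1·1+0=1
a_2=1:  p_2=1·10+9=19,  q_2=1·1+1=2
…
a_4=1:  p_4=1·105+19=124,  q_4=1·11+2=13
a_5=5:  p_5=5·124+105=725,  q_5=5·13+11=76
a_6=1:  p_6=1·725+124=849,  q_6=1·76+13=89
a_7=1:  p_7=1·849+725=1574,  q_7=1·89+76=165
→ (1574, 165).  Check: 1574²=2477476, 91·165²=2477475, difference 1.
k=2:  x_2 = 1574·1574+91·165·165 = 4954951,  y_2 = 1574·165+165·1574 = 519420
k=3:  x_3 = 1574·4954951+91·165·519420 = 15598184174,  y_3 = 1574·519420+165·4954951 = 1635133995
k=4:  x_4 = 1574·15598184174+91·165·1635133995 = 49103078824801,  y_4 = 1574·1635133995+165·15598184174 = 5147401296840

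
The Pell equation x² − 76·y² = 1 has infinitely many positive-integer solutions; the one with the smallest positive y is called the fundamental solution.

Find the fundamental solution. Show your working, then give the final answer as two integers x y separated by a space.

√76 → a₀=8, period (1,2,1,1,5,4,5,1,1,2,1,16); ℓ=12 even so k=11
a_0=8:  p_0=8·1+0=8,  q_0=8·0+1=1
a_1=1:  p_1=1·8+1=9,  q_1=1·1+0=1
…
a_4=1:  p_4=1·35+26=61,  q_4=1·4+3=7
…
a_10=2:  p_10=2·16311+8866=41488,  q_10=2·1871+1017=4759
a_11=1:  p_11=1·41488+16311=57799,  q_11=1·4759+1871=6630
(x₁, y₁) = (57799, 6630);  57799² − 76·6630² = 1 ✓

57799 6630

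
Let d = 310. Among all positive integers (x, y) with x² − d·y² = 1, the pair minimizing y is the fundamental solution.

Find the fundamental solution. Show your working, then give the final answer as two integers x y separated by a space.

848719 48204

[17; 1,1,1,1,5,…,1,1,34] for √310; ℓ=16 ⇒ convergent index 15
k=0  a_k=17  p_k/q_k = 17/1
…
k=2  a_k=1  p_k/q_k = 35/2
…
k=7  a_k=1  p_k/q_k = 2060/117
k=8  a_k=2  p_k/q_k = 5687/323
k=9  a_k=1  p_k/q_k = 7747/440
k=10  a_k=3  p_k/q_k = 28928/1643
k=11  a_k=5  p_k/q_k = 152387/8655
k=12  a_k=1  p_k/q_k = 181315/10298
k=13  a_k=1  p_k/q_k = 333702/18953
k=14  a_k=1  p_k/q_k = 515017/29251
k=15  a_k=1  p_k/q_k = 848719/48204
→ (848719, 48204).  Check: 848719²=720323940961, 310·48204²=720323940960, difference 1.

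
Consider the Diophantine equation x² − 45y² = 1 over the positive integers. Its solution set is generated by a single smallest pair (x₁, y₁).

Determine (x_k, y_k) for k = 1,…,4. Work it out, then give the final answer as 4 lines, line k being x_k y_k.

161 24
51841 7728
16692641 2488392
5374978561 801254496

√45 → a₀=6, period (1,2,2,2,1,12); ℓ=6 even so k=5
step 0: (6, 1)  from 6·(1,0) + (0,1)
…
step 3: (47, 7)  from 2·(20,3) + (7,1)
step 4: (114, 17)  from 2·(47,7) + (20,3)
step 5: (161, 24)  from 1·(114,17) + (47,7)
fundamental: x₁=161, y₁=24  (since 25921 − 45·576 = 1)
(161+24√45)^2 = 51841 + 7728√45
(161+24√45)^3 = 16692641 + 2488392√45
(161+24√45)^4 = 5374978561 + 801254496√45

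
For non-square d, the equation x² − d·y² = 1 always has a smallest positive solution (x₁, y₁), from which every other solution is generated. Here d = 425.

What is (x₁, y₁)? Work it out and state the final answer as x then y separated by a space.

143649 6968

[20; 1,1,1,1,1,1,40] for √425; ℓ=7 ⇒ convergent index 13
i=0: a=20 ⇒ p=20, q=1
i=1: a=1 ⇒ p=21, q=1
…
i=3: a=1 ⇒ p=62, q=3
…
i=6: a=1 ⇒ p=268, q=13
i=7: a=40 ⇒ p=10885, q=528
…
i=9: a=1 ⇒ p=22038, q=1069
…
i=11: a=1 ⇒ p=55229, q=2679
i=12: a=1 ⇒ p=88420, q=4289
i=13: a=1 ⇒ p=143649, q=6968
→ (143649, 6968).  Check: 143649²=20635035201, 425·6968²=20635035200, difference 1.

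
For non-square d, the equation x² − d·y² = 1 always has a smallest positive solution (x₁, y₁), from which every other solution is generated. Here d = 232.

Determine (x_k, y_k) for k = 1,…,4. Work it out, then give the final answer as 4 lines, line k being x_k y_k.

√232 → a₀=15, period (4,3,7,3,4,30); ℓ=6 even so k=5
step 0: (15, 1)  from 15·(1,0) + (0,1)
step 1: (61, 4)  from 4·(15,1) + (1,0)
step 2: (198, 13)  from 3·(61,4) + (15,1)
step 3: (1447, 95)  from 7·(198,13) + (61,4)
step 4: (4539, 298)  from 3·(1447,95) + (198,13)
step 5: (19603, 1287)  from 4·(4539,298) + (1447,95)
→ (19603, 1287).  Check: 19603²=384277609, 232·1287²=384277608, difference 1.
n=2: (19603,1287)∘(19603,1287) = (19603·19603+232·1287·1287, 19603·1287+1287·19603) = (768555217,50458122)
n=3: (768555217,50458122)∘(19603,1287) = (19603·768555217+232·1287·50458122, 19603·50458122+1287·768555217) = (30131975818099,1978261129845)
n=4: (30131975818099,1978261129845)∘(19603,1287) = (19603·30131975818099+232·1287·1978261129845, 19603·1978261129845+1287·30131975818099) = (1181354243155834177,77559705806244948)

19603 1287
768555217 50458122
30131975818099 1978261129845
1181354243155834177 77559705806244948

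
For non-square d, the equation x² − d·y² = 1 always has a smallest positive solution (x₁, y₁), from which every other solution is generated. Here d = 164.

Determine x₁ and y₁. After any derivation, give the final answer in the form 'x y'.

2049 160

[12; 1,4,6,4,1,24] for √164; ℓ=6 ⇒ convergent index 5
k=0  a_k=12  p_k/q_k = 12/1
k=1  a_k=1  p_k/q_k = 13/1
k=2  a_k=4  p_k/q_k = 64/5
k=3  a_k=6  p_k/q_k = 397/31
k=4  a_k=4  p_k/q_k = 1652/129
k=5  a_k=1  p_k/q_k = 2049/160
→ (2049, 160).  Check: 2049²=4198401, 164·160²=4198400, difference 1.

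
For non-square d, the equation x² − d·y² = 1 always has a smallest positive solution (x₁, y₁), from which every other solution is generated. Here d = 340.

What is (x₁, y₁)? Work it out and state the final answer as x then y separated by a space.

√340 = [18; 2,3,1,1,1,…,3,2,36, …], period ℓ=14 (even) → k=13
k=0  a_k=18  p_k/q_k = 18/1
…
k=5  a_k=1  p_k/q_k = 461/25
…
k=7  a_k=8  p_k/q_k = 6509/353
…
k=9  a_k=1  p_k/q_k = 13774/747
k=10  a_k=1  p_k/q_k = 21039/1141
…
k=12  a_k=3  p_k/q_k = 125478/6805
k=13  a_k=2  p_k/q_k = 285769/15498
fundamental: x₁=285769, y₁=15498  (since 81663921361 − 340·240188004 = 1)

285769 15498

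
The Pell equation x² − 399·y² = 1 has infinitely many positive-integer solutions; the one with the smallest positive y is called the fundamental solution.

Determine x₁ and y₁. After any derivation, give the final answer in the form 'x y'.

√399 = [19; 1,38, …], period ℓ=2 (even) → k=1
i=0: a=19 ⇒ p=19, q=1
i=1: a=1 ⇒ p=20, q=1
→ (20, 1).  Check: 20²=400, 399·1²=399, difference 1.

20 1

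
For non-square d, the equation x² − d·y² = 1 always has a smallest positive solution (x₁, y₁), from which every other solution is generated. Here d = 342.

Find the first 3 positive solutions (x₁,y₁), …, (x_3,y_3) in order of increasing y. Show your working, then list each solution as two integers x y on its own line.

d=342: √d = [18; 2,36] (ℓ=2, even), read p_1/q_1
a_0=18:  p_0=18·1+0=18,  q_0=18·0+1=1
a_1=2:  p_1=2·18+1=37,  q_1=2·1+0=2
fundamental: x₁=37, y₁=2  (since 1369 − 342·4 = 1)
(x_2, y_2) = (37·37 + 342·2·2, 37·2 + 2·37) = (2737, 148)
(x_3, y_3) = (37·2737 + 342·2·148, 37·148 + 2·2737) = (202501, 10950)

37 2
2737 148
202501 10950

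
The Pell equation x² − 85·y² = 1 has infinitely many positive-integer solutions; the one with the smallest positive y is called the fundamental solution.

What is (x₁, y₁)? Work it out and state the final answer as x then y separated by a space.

285769 30996

√85 = [9; 4,1,1,4,18, …], period ℓ=5 (odd) → k=9
a_0=9:  p_0=9·1+0=9,  q_0=9·0+1=1
…
a_2=1:  p_2=1·37+9=46,  q_2=1·4+1=5
a_3=1:  p_3=1·46+37=83,  q_3=1·5+4=9
a_4=4:  p_4=4·83+46=378,  q_4=4·9+5=41
a_5=18:  p_5=18·378+83=6887,  q_5=18·41+9=747
…
a_7=1:  p_7=1·27926+6887=34813,  q_7=1·3029+747=3776
a_8=1:  p_8=1·34813+27926=62739,  q_8=1·3776+3029=6805
a_9=4:  p_9=4·62739+34813=285769,  q_9=4·6805+3776=30996
(x₁, y₁) = (285769, 30996);  285769² − 85·30996² = 1 ✓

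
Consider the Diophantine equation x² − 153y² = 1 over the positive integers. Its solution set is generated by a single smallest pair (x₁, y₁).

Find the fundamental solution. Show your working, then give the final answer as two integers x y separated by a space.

2177 176

d=153: √d = [12; 2,1,2,2,2,1,2,24] (ℓ=8, even), read p_7/q_7
step 0: (12, 1)  from 12·(1,0) + (0,1)
…
step 2: (37, 3)  from 1·(25,2) + (12,1)
…
step 4: (235, 19)  from 2·(99,8) + (37,3)
…
step 6: (804, 65)  from 1·(569,46) + (235,19)
step 7: (2177, 176)  from 2·(804,65) + (569,46)
→ (2177, 176).  Check: 2177²=4739329, 153·176²=4739328, difference 1.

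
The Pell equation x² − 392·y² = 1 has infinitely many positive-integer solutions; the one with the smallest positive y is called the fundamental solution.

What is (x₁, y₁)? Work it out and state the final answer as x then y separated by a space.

99 5

√392 → a₀=19, period (1,3,1,38); ℓ=4 even so k=3
k=0  a_k=19  p_k/q_k = 19/1
k=1  a_k=1  p_k/q_k = 20/1
k=2  a_k=3  p_k/q_k = 79/4
k=3  a_k=1  p_k/q_k = 99/5
→ (99, 5).  Check: 99²=9801, 392·5²=9800, difference 1.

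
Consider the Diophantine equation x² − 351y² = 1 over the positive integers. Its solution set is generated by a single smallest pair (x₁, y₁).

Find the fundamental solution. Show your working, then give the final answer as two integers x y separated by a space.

d=351: √d = [18; 1,2,1,3,2,2,2,3,1,2,1,36] (ℓ=12, even), read p_11/q_11
k=0  a_k=18  p_k/q_k = 18/1
…
k=4  a_k=3  p_k/q_k = 281/15
…
k=6  a_k=2  p_k/q_k = 1555/83
…
k=10  a_k=2  p_k/q_k = 45882/2449
k=11  a_k=1  p_k/q_k = 62425/3332
(x₁, y₁) = (62425, 3332);  62425² − 351·3332² = 1 ✓

62425 3332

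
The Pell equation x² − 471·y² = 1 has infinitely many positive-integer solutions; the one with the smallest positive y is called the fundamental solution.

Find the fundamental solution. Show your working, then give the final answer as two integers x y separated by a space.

7838695 361188

d=471: √d = [21; 1,2,2,1,3,…,2,1,42] (ℓ=14, even), read p_13/q_13
i=0: a=21 ⇒ p=21, q=1
i=1: a=1 ⇒ p=22, q=1
i=2: a=2 ⇒ p=65, q=3
i=3: a=2 ⇒ p=152, q=7
i=4: a=1 ⇒ p=217, q=10
i=5: a=3 ⇒ p=803, q=37
i=6: a=4 ⇒ p=3429, q=158
i=7: a=14 ⇒ p=48809, q=2249
i=8: a=4 ⇒ p=198665, q=9154
i=9: a=3 ⇒ p=644804, q=29711
i=10: a=1 ⇒ p=843469, q=38865
i=11: a=2 ⇒ p=2331742, q=107441
i=12: a=2 ⇒ p=5506953, q=253747
i=13: a=1 ⇒ p=7838695, q=361188
fundamental: x₁=7838695, y₁=361188  (since 61445139303025 − 471·130456771344 = 1)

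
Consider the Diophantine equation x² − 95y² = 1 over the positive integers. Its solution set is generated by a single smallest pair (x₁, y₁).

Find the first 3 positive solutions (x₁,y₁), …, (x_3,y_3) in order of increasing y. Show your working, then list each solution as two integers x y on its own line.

39 4
3041 312
237159 24332

√95 = [9; 1,2,1,18, …], period ℓ=4 (even) → k=3
k=0  a_k=9  p_k/q_k = 9/1
k=1  a_k=1  p_k/q_k = 10/1
k=2  a_k=2  p_k/q_k = 29/3
k=3  a_k=1  p_k/q_k = 39/4
→ (39, 4).  Check: 39²=1521, 95·4²=1520, difference 1.
(39+4√95)^2 = 3041 + 312√95
(39+4√95)^3 = 237159 + 24332√95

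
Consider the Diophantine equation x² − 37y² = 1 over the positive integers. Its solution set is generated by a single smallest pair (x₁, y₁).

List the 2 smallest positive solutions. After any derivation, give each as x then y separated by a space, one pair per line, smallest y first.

73 12
10657 1752

[6; 12] for √37; ℓ=1 ⇒ convergent index 1
step 0: (6, 1)  from 6·(1,0) + (0,1)
step 1: (73, 12)  from 12·(6,1) + (1,0)
fundamental: x₁=73, y₁=12  (since 5329 − 37·144 = 1)
(73+12√37)^2 = 10657 + 1752√37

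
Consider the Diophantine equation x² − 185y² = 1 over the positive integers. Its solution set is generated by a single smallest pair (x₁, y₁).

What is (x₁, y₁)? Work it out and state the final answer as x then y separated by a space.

√185 → a₀=13, period (1,1,1,1,26); ℓ=5 odd so k=9
i=0: a=13 ⇒ p=13, q=1
…
i=3: a=1 ⇒ p=41, q=3
…
i=7: a=1 ⇒ p=3686, q=271
i=8: a=1 ⇒ p=5563, q=409
i=9: a=1 ⇒ p=9249, q=680
→ (9249, 680).  Check: 9249²=85544001, 185·680²=85544000, difference 1.

9249 680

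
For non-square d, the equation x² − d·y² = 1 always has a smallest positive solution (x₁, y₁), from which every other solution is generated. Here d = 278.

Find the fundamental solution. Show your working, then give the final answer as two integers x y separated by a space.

√278 → a₀=16, period (1,2,16,2,1,32); ℓ=6 even so k=5
k=0  a_k=16  p_k/q_k = 16/1
…
k=4  a_k=2  p_k/q_k = 1684/101
k=5  a_k=1  p_k/q_k = 2501/150
→ (2501, 150).  Check: 2501²=6255001, 278·150²=6255000, difference 1.

2501 150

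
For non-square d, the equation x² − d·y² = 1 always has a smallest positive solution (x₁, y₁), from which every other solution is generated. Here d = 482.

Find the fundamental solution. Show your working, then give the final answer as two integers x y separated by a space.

483 22

d=482: √d = [21; 1,20,1,42] (ℓ=4, even), read p_3/q_3
k=0  a_k=21  p_k/q_k = 21/1
k=1  a_k=1  p_k/q_k = 22/1
k=2  a_k=20  p_k/q_k = 461/21
k=3  a_k=1  p_k/q_k = 483/22
fundamental: x₁=483, y₁=22  (since 233289 − 482·484 = 1)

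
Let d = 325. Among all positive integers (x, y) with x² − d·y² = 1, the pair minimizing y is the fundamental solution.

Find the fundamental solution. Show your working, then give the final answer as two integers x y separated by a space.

649 36

[18; 36] for √325; ℓ=1 ⇒ convergent index 1
a_0=18:  p_0=18·1+0=18,  q_0=18·0+1=1
a_1=36:  p_1=36·18+1=649,  q_1=36·1+0=36
fundamental: x₁=649, y₁=36  (since 421201 − 325·1296 = 1)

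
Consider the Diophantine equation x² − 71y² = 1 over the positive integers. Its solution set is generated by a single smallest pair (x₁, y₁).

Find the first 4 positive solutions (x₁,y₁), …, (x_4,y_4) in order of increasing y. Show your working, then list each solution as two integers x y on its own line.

3480 413
24220799 2874480
168576757560 20006380387
1173294208396801 139244404619040

d=71: √d = [8; 2,2,1,7,1,2,2,16] (ℓ=8, even), read p_7/q_7
step 0: (8, 1)  from 8·(1,0) + (0,1)
step 1: (17, 2)  from 2·(8,1) + (1,0)
step 2: (42, 5)  from 2·(17,2) + (8,1)
step 3: (59, 7)  from 1·(42,5) + (17,2)
step 4: (455, 54)  from 7·(59,7) + (42,5)
step 5: (514, 61)  from 1·(455,54) + (59,7)
step 6: (1483, 176)  from 2·(514,61) + (455,54)
step 7: (3480, 413)  from 2·(1483,176) + (514,61)
→ (3480, 413).  Check: 3480²=12110400, 71·413²=12110399, difference 1.
(x_2, y_2) = (3480·3480 + 71·413·413, 3480·413 + 413·3480) = (24220799, 2874480)
(x_3, y_3) = (3480·24220799 + 71·413·2874480, 3480·2874480 + 413·24220799) = (168576757560, 20006380387)
(x_4, y_4) = (3480·168576757560 + 71·413·20006380387, 3480·20006380387 + 413·168576757560) = (1173294208396801, 139244404619040)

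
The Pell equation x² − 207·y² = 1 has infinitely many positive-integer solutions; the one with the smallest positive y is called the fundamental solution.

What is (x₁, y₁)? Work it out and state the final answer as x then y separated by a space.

1151 80

[14; 2,1,1,2,1,1,2,28] for √207; ℓ=8 ⇒ convergent index 7
a_0=14:  p_0=14·1+0=14,  q_0=14·0+1=1
a_1=2:  p_1=2·14+1=29,  q_1=2·1+0=2
…
a_3=1:  p_3=1·43+29=72,  q_3=1·3+2=5
a_4=2:  p_4=2·72+43=187,  q_4=2·5+3=13
a_5=1:  p_5=1·187+72=259,  q_5=1·13+5=18
a_6=1:  p_6=1·259+187=446,  q_6=1·18+13=31
a_7=2:  p_7=2·446+259=1151,  q_7=2·31+18=80
(x₁, y₁) = (1151, 80);  1151² − 207·80² = 1 ✓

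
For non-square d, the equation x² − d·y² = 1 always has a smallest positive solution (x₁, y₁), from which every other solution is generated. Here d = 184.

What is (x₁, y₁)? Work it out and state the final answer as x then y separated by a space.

d=184: √d = [13; 1,1,3,2,1,2,1,2,3,1,1,26] (ℓ=12, even), read p_11/q_11
k=0  a_k=13  p_k/q_k = 13/1
…
k=3  a_k=3  p_k/q_k = 95/7
k=4  a_k=2  p_k/q_k = 217/16
k=5  a_k=1  p_k/q_k = 312/23
k=6  a_k=2  p_k/q_k = 841/62
…
k=9  a_k=3  p_k/q_k = 10594/781
k=10  a_k=1  p_k/q_k = 13741/1013
k=11  a_k=1  p_k/q_k = 24335/1794
→ (24335, 1794).  Check: 24335²=592192225, 184·1794²=592192224, difference 1.

24335 1794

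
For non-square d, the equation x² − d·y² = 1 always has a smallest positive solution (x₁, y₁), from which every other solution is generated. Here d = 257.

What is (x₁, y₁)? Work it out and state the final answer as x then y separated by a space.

d=257: √d = [16; 32] (ℓ=1, odd), read p_1/q_1
i=0: a=16 ⇒ p=16, q=1
i=1: a=32 ⇒ p=513, q=32
→ (513, 32).  Check: 513²=263169, 257·32²=263168, difference 1.

513 32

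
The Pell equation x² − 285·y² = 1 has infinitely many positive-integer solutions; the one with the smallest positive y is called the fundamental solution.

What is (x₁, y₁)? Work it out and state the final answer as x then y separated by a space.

2431 144

[16; 1,7,2,7,1,32] for √285; ℓ=6 ⇒ convergent index 5
step 0: (16, 1)  from 16·(1,0) + (0,1)
…
step 2: (135, 8)  from 7·(17,1) + (16,1)
…
step 4: (2144, 127)  from 7·(287,17) + (135,8)
step 5: (2431, 144)  from 1·(2144,127) + (287,17)
fundamental: x₁=2431, y₁=144  (since 5909761 − 285·20736 = 1)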